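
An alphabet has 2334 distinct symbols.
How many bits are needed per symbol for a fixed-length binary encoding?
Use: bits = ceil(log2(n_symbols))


log2(2334) = 11.1886
Bracket: 2^11 = 2048 < 2334 <= 2^12 = 4096
So ceil(log2(2334)) = 12

bits = ceil(log2(2334)) = ceil(11.1886) = 12 bits


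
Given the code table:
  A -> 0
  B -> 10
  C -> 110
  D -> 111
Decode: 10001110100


Decoding:
10 -> B
0 -> A
0 -> A
111 -> D
0 -> A
10 -> B
0 -> A


Result: BAADABA


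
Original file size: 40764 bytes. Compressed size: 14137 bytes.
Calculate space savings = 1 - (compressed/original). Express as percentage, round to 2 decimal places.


ratio = compressed/original = 14137/40764 = 0.346801
savings = 1 - ratio = 1 - 0.346801 = 0.653199
as a percentage: 0.653199 * 100 = 65.32%

Space savings = 1 - 14137/40764 = 65.32%


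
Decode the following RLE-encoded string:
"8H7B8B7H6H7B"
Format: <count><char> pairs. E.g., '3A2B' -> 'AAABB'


Expanding each <count><char> pair:
  8H -> 'HHHHHHHH'
  7B -> 'BBBBBBB'
  8B -> 'BBBBBBBB'
  7H -> 'HHHHHHH'
  6H -> 'HHHHHH'
  7B -> 'BBBBBBB'

Decoded = HHHHHHHHBBBBBBBBBBBBBBBHHHHHHHHHHHHHBBBBBBB


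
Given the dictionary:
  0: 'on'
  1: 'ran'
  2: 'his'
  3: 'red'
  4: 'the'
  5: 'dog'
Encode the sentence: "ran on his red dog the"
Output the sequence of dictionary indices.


Look up each word in the dictionary:
  'ran' -> 1
  'on' -> 0
  'his' -> 2
  'red' -> 3
  'dog' -> 5
  'the' -> 4

Encoded: [1, 0, 2, 3, 5, 4]


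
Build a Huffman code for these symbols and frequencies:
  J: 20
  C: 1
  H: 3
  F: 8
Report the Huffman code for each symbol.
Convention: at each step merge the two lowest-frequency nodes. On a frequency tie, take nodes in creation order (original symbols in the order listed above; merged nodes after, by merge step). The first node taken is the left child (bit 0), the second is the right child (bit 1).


Huffman tree construction:
Step 1: Merge C(1) + H(3) = 4
Step 2: Merge (C+H)(4) + F(8) = 12
Step 3: Merge ((C+H)+F)(12) + J(20) = 32
Read each symbol's code off the tree from the root (left child = 0, right child = 1).

Codes:
  J: 1 (length 1)
  C: 000 (length 3)
  H: 001 (length 3)
  F: 01 (length 2)
Average code length: 48/32 = 1.5000 bits/symbol


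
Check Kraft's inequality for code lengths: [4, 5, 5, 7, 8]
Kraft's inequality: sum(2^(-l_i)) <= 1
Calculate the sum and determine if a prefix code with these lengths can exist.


Sum = 2^(-4) + 2^(-5) + 2^(-5) + 2^(-7) + 2^(-8)
    = 0.0625 + 0.03125 + 0.03125 + 0.0078125 + 0.00390625
    = 35/256 = 0.13671875
Since 0.13671875 <= 1, Kraft's inequality IS satisfied.
A prefix code with these lengths CAN exist.

Kraft sum = 0.13671875. Satisfied.


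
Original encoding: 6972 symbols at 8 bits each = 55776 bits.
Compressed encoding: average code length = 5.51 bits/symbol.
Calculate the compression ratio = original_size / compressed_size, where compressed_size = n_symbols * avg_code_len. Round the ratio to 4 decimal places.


original_size = n_symbols * orig_bits = 6972 * 8 = 55776 bits
compressed_size = n_symbols * avg_code_len = 6972 * 5.51 = 38415.72 bits
ratio = original_size / compressed_size = 55776 / 38415.72 = 1.4519

Compression ratio = 1.4519


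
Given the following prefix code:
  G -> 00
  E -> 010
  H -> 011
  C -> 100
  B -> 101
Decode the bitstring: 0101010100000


Decoding step by step:
Bits 010 -> E
Bits 101 -> B
Bits 010 -> E
Bits 00 -> G
Bits 00 -> G


Decoded message: EBEGG


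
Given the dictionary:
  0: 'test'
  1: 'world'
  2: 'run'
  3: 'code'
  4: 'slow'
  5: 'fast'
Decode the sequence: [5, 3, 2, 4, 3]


Look up each index in the dictionary:
  5 -> 'fast'
  3 -> 'code'
  2 -> 'run'
  4 -> 'slow'
  3 -> 'code'

Decoded: "fast code run slow code"


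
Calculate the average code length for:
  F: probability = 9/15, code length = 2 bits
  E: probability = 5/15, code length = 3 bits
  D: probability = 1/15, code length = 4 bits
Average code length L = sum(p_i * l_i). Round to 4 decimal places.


Weighted contributions p_i * l_i:
  F: (9/15) * 2 = 18/15
  E: (5/15) * 3 = 15/15
  D: (1/15) * 4 = 4/15
Sum = (18 + 15 + 4)/15 = 37/15

L = 37/15 = 2.4667 bits/symbol


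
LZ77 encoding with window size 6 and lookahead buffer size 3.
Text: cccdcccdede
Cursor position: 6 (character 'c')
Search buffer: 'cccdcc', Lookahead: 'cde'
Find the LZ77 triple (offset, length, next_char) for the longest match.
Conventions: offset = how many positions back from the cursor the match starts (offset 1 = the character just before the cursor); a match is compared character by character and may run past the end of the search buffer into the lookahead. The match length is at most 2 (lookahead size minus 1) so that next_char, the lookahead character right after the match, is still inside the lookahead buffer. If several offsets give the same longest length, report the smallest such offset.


Try each offset into the search buffer:
  offset=1 (pos 5, char 'c'): match length 1
  offset=2 (pos 4, char 'c'): match length 1
  offset=3 (pos 3, char 'd'): match length 0
  offset=4 (pos 2, char 'c'): match length 2
  offset=5 (pos 1, char 'c'): match length 1
  offset=6 (pos 0, char 'c'): match length 1
Longest match has length 2 at offset 4.
next_char = character at position 6 + 2 = 8 -> 'e'

Best match: offset=4, length=2 (matching 'cd' starting at position 2)
LZ77 triple: (4, 2, 'e')


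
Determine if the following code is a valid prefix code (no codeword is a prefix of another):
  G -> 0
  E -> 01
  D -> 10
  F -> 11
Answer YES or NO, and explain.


Checking each pair (does one codeword prefix another?):
  G='0' vs E='01': prefix -- VIOLATION

NO -- this is NOT a valid prefix code. G (0) is a prefix of E (01).


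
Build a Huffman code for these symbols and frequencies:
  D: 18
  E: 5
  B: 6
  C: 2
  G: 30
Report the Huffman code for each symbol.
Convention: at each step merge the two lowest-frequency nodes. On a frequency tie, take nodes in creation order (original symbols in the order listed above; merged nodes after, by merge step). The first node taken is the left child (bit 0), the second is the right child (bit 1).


Huffman tree construction:
Step 1: Merge C(2) + E(5) = 7
Step 2: Merge B(6) + (C+E)(7) = 13
Step 3: Merge (B+(C+E))(13) + D(18) = 31
Step 4: Merge G(30) + ((B+(C+E))+D)(31) = 61
Read each symbol's code off the tree from the root (left child = 0, right child = 1).

Codes:
  D: 11 (length 2)
  E: 1011 (length 4)
  B: 100 (length 3)
  C: 1010 (length 4)
  G: 0 (length 1)
Average code length: 112/61 = 1.8361 bits/symbol


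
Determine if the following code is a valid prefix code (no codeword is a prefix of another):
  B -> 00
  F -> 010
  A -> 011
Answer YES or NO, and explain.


Checking each pair (does one codeword prefix another?):
  B='00' vs F='010': no prefix
  B='00' vs A='011': no prefix
  F='010' vs B='00': no prefix
  F='010' vs A='011': no prefix
  A='011' vs B='00': no prefix
  A='011' vs F='010': no prefix
No violation found over all pairs.

YES -- this is a valid prefix code. No codeword is a prefix of any other codeword.


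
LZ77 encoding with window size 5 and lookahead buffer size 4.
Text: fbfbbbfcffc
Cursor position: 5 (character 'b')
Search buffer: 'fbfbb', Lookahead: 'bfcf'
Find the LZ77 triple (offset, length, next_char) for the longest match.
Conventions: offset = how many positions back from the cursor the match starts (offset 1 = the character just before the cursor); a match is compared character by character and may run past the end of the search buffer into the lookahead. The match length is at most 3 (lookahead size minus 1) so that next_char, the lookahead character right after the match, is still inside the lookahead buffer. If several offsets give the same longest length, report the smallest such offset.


Try each offset into the search buffer:
  offset=1 (pos 4, char 'b'): match length 1
  offset=2 (pos 3, char 'b'): match length 1
  offset=3 (pos 2, char 'f'): match length 0
  offset=4 (pos 1, char 'b'): match length 2
  offset=5 (pos 0, char 'f'): match length 0
Longest match has length 2 at offset 4.
next_char = character at position 5 + 2 = 7 -> 'c'

Best match: offset=4, length=2 (matching 'bf' starting at position 1)
LZ77 triple: (4, 2, 'c')


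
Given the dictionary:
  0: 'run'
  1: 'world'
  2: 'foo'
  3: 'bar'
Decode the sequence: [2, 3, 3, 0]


Look up each index in the dictionary:
  2 -> 'foo'
  3 -> 'bar'
  3 -> 'bar'
  0 -> 'run'

Decoded: "foo bar bar run"


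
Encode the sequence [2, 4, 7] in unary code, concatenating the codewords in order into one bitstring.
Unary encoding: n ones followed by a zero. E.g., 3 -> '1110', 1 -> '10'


Encode each number as n ones followed by a terminating 0:
  2 -> 110 (3 bits)
  4 -> 11110 (5 bits)
  7 -> 11111110 (8 bits)
Total length = 3 + 5 + 8 = 16 bits.

Unary([2, 4, 7]) = 1101111011111110 (16 bits)


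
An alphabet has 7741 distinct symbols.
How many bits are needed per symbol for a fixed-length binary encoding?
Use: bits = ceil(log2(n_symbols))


log2(7741) = 12.9183
Bracket: 2^12 = 4096 < 7741 <= 2^13 = 8192
So ceil(log2(7741)) = 13

bits = ceil(log2(7741)) = ceil(12.9183) = 13 bits


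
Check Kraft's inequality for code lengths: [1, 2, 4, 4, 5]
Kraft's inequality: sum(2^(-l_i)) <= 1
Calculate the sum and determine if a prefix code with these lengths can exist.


Sum = 2^(-1) + 2^(-2) + 2^(-4) + 2^(-4) + 2^(-5)
    = 0.5 + 0.25 + 0.0625 + 0.0625 + 0.03125
    = 29/32 = 0.90625
Since 0.90625 <= 1, Kraft's inequality IS satisfied.
A prefix code with these lengths CAN exist.

Kraft sum = 0.90625. Satisfied.


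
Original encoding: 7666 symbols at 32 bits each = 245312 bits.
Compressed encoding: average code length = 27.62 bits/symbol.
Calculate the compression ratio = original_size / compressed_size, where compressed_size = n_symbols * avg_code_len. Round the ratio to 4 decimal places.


original_size = n_symbols * orig_bits = 7666 * 32 = 245312 bits
compressed_size = n_symbols * avg_code_len = 7666 * 27.62 = 211734.92 bits
ratio = original_size / compressed_size = 245312 / 211734.92 = 1.1586

Compression ratio = 1.1586


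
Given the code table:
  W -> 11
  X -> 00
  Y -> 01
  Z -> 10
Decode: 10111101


Decoding:
10 -> Z
11 -> W
11 -> W
01 -> Y


Result: ZWWY


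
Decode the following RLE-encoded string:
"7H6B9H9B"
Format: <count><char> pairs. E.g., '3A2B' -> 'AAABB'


Expanding each <count><char> pair:
  7H -> 'HHHHHHH'
  6B -> 'BBBBBB'
  9H -> 'HHHHHHHHH'
  9B -> 'BBBBBBBBB'

Decoded = HHHHHHHBBBBBBHHHHHHHHHBBBBBBBBB


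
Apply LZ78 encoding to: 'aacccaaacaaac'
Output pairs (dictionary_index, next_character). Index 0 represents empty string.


LZ78 encoding steps:
Dictionary: {0: ''}
Step 1: w='' (idx 0), next='a' -> output (0, 'a'), add 'a' as idx 1
Step 2: w='a' (idx 1), next='c' -> output (1, 'c'), add 'ac' as idx 2
Step 3: w='' (idx 0), next='c' -> output (0, 'c'), add 'c' as idx 3
Step 4: w='c' (idx 3), next='a' -> output (3, 'a'), add 'ca' as idx 4
Step 5: w='a' (idx 1), next='a' -> output (1, 'a'), add 'aa' as idx 5
Step 6: w='ca' (idx 4), next='a' -> output (4, 'a'), add 'caa' as idx 6
Step 7: w='ac' (idx 2), end of input -> output (2, '')


Encoded: [(0, 'a'), (1, 'c'), (0, 'c'), (3, 'a'), (1, 'a'), (4, 'a'), (2, '')]


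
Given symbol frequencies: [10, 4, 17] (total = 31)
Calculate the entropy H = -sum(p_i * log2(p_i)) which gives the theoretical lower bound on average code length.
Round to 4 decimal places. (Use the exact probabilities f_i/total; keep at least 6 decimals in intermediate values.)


Per-symbol terms -p_i * log2(p_i) with p_i = f_i/31:
  p = 10/31 = 0.322581: log2(p) = -1.632268, -p*log2(p) = 0.526538
  p = 4/31 = 0.129032: log2(p) = -2.954196, -p*log2(p) = 0.381187
  p = 17/31 = 0.548387: log2(p) = -0.866733, -p*log2(p) = 0.475305
H = 0.526538 + 0.381187 + 0.475305 = 1.383030

H = 1.383 bits/symbol


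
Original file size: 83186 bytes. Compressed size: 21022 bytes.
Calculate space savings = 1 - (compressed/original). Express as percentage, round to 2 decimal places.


ratio = compressed/original = 21022/83186 = 0.252711
savings = 1 - ratio = 1 - 0.252711 = 0.747289
as a percentage: 0.747289 * 100 = 74.73%

Space savings = 1 - 21022/83186 = 74.73%


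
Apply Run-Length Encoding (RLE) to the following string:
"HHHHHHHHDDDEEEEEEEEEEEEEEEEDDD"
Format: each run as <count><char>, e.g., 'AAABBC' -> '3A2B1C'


Scanning runs left to right:
  i=0: run of 'H' x 8 -> '8H'
  i=8: run of 'D' x 3 -> '3D'
  i=11: run of 'E' x 16 -> '16E'
  i=27: run of 'D' x 3 -> '3D'

RLE = 8H3D16E3D


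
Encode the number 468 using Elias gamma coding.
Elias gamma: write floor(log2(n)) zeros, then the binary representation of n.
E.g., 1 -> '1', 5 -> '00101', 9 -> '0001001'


num_bits = floor(log2(468)) + 1 = 9
leading_zeros = num_bits - 1 = 8
binary(468) = 111010100

Elias gamma(468) = '00000000' + '111010100' = 00000000111010100 (17 bits)


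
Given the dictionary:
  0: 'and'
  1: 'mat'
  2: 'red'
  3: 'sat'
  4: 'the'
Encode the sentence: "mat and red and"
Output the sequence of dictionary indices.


Look up each word in the dictionary:
  'mat' -> 1
  'and' -> 0
  'red' -> 2
  'and' -> 0

Encoded: [1, 0, 2, 0]


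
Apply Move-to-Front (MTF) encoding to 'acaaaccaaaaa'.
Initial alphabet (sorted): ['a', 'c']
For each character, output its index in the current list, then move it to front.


MTF encoding:
'a': index 0 in ['a', 'c'] -> ['a', 'c']
'c': index 1 in ['a', 'c'] -> ['c', 'a']
'a': index 1 in ['c', 'a'] -> ['a', 'c']
'a': index 0 in ['a', 'c'] -> ['a', 'c']
'a': index 0 in ['a', 'c'] -> ['a', 'c']
'c': index 1 in ['a', 'c'] -> ['c', 'a']
'c': index 0 in ['c', 'a'] -> ['c', 'a']
'a': index 1 in ['c', 'a'] -> ['a', 'c']
'a': index 0 in ['a', 'c'] -> ['a', 'c']
'a': index 0 in ['a', 'c'] -> ['a', 'c']
'a': index 0 in ['a', 'c'] -> ['a', 'c']
'a': index 0 in ['a', 'c'] -> ['a', 'c']


Output: [0, 1, 1, 0, 0, 1, 0, 1, 0, 0, 0, 0]


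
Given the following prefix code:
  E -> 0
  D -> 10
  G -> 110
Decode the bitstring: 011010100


Decoding step by step:
Bits 0 -> E
Bits 110 -> G
Bits 10 -> D
Bits 10 -> D
Bits 0 -> E


Decoded message: EGDDE


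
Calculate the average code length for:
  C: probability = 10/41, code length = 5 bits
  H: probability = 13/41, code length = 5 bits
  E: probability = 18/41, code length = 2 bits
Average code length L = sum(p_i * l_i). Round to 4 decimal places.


Weighted contributions p_i * l_i:
  C: (10/41) * 5 = 50/41
  H: (13/41) * 5 = 65/41
  E: (18/41) * 2 = 36/41
Sum = (50 + 65 + 36)/41 = 151/41

L = 151/41 = 3.6829 bits/symbol


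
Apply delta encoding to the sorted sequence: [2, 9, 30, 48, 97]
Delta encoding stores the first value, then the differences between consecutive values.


First value: 2
Deltas:
  9 - 2 = 7
  30 - 9 = 21
  48 - 30 = 18
  97 - 48 = 49


Delta encoded: [2, 7, 21, 18, 49]


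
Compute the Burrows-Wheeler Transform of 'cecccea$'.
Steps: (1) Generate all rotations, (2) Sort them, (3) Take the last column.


Rotations (sorted):
  0: $cecccea -> last char: a
  1: a$ceccce -> last char: e
  2: cccea$ce -> last char: e
  3: ccea$cec -> last char: c
  4: cea$cecc -> last char: c
  5: cecccea$ -> last char: $
  6: ea$ceccc -> last char: c
  7: ecccea$c -> last char: c


BWT = aeecc$cc


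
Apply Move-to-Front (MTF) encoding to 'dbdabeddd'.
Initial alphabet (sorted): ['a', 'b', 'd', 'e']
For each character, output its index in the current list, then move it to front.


MTF encoding:
'd': index 2 in ['a', 'b', 'd', 'e'] -> ['d', 'a', 'b', 'e']
'b': index 2 in ['d', 'a', 'b', 'e'] -> ['b', 'd', 'a', 'e']
'd': index 1 in ['b', 'd', 'a', 'e'] -> ['d', 'b', 'a', 'e']
'a': index 2 in ['d', 'b', 'a', 'e'] -> ['a', 'd', 'b', 'e']
'b': index 2 in ['a', 'd', 'b', 'e'] -> ['b', 'a', 'd', 'e']
'e': index 3 in ['b', 'a', 'd', 'e'] -> ['e', 'b', 'a', 'd']
'd': index 3 in ['e', 'b', 'a', 'd'] -> ['d', 'e', 'b', 'a']
'd': index 0 in ['d', 'e', 'b', 'a'] -> ['d', 'e', 'b', 'a']
'd': index 0 in ['d', 'e', 'b', 'a'] -> ['d', 'e', 'b', 'a']


Output: [2, 2, 1, 2, 2, 3, 3, 0, 0]


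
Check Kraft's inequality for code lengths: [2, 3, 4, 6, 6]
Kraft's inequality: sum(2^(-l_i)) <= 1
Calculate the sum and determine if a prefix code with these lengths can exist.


Sum = 2^(-2) + 2^(-3) + 2^(-4) + 2^(-6) + 2^(-6)
    = 0.25 + 0.125 + 0.0625 + 0.015625 + 0.015625
    = 30/64 = 0.46875
Since 0.46875 <= 1, Kraft's inequality IS satisfied.
A prefix code with these lengths CAN exist.

Kraft sum = 0.46875. Satisfied.


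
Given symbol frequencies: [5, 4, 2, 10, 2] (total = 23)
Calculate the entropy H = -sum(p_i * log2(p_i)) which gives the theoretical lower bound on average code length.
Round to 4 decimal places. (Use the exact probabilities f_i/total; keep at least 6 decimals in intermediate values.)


Per-symbol terms -p_i * log2(p_i) with p_i = f_i/23:
  p = 5/23 = 0.217391: log2(p) = -2.201634, -p*log2(p) = 0.478616
  p = 4/23 = 0.173913: log2(p) = -2.523562, -p*log2(p) = 0.438880
  p = 2/23 = 0.086957: log2(p) = -3.523562, -p*log2(p) = 0.306397
  p = 10/23 = 0.434783: log2(p) = -1.201634, -p*log2(p) = 0.522450
  p = 2/23 = 0.086957: log2(p) = -3.523562, -p*log2(p) = 0.306397
H = 0.478616 + 0.438880 + 0.306397 + 0.522450 + 0.306397 = 2.052740

H = 2.0527 bits/symbol


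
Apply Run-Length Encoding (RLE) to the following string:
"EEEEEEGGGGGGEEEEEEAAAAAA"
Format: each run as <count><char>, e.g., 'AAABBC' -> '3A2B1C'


Scanning runs left to right:
  i=0: run of 'E' x 6 -> '6E'
  i=6: run of 'G' x 6 -> '6G'
  i=12: run of 'E' x 6 -> '6E'
  i=18: run of 'A' x 6 -> '6A'

RLE = 6E6G6E6A


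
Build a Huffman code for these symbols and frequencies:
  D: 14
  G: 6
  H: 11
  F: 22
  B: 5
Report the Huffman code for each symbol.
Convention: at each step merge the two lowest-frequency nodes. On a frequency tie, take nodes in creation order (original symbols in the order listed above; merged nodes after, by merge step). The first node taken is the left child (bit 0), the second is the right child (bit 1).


Huffman tree construction:
Step 1: Merge B(5) + G(6) = 11
Step 2: Merge H(11) + (B+G)(11) = 22
Step 3: Merge D(14) + F(22) = 36
Step 4: Merge (H+(B+G))(22) + (D+F)(36) = 58
Read each symbol's code off the tree from the root (left child = 0, right child = 1).

Codes:
  D: 10 (length 2)
  G: 011 (length 3)
  H: 00 (length 2)
  F: 11 (length 2)
  B: 010 (length 3)
Average code length: 127/58 = 2.1897 bits/symbol


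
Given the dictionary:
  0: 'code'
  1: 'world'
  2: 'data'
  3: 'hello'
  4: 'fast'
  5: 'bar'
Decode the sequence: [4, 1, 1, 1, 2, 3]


Look up each index in the dictionary:
  4 -> 'fast'
  1 -> 'world'
  1 -> 'world'
  1 -> 'world'
  2 -> 'data'
  3 -> 'hello'

Decoded: "fast world world world data hello"


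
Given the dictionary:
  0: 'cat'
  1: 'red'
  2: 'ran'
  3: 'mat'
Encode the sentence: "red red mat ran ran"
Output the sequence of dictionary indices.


Look up each word in the dictionary:
  'red' -> 1
  'red' -> 1
  'mat' -> 3
  'ran' -> 2
  'ran' -> 2

Encoded: [1, 1, 3, 2, 2]


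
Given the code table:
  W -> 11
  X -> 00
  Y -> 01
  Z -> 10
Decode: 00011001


Decoding:
00 -> X
01 -> Y
10 -> Z
01 -> Y


Result: XYZY


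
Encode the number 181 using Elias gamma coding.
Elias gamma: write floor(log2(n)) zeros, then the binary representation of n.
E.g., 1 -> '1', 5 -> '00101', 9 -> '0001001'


num_bits = floor(log2(181)) + 1 = 8
leading_zeros = num_bits - 1 = 7
binary(181) = 10110101

Elias gamma(181) = '0000000' + '10110101' = 000000010110101 (15 bits)


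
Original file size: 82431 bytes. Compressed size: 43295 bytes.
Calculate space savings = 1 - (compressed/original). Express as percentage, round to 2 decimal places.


ratio = compressed/original = 43295/82431 = 0.525227
savings = 1 - ratio = 1 - 0.525227 = 0.474773
as a percentage: 0.474773 * 100 = 47.48%

Space savings = 1 - 43295/82431 = 47.48%


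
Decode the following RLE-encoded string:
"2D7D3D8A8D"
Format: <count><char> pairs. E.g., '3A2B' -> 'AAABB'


Expanding each <count><char> pair:
  2D -> 'DD'
  7D -> 'DDDDDDD'
  3D -> 'DDD'
  8A -> 'AAAAAAAA'
  8D -> 'DDDDDDDD'

Decoded = DDDDDDDDDDDDAAAAAAAADDDDDDDD


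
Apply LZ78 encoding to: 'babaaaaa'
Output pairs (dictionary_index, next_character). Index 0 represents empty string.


LZ78 encoding steps:
Dictionary: {0: ''}
Step 1: w='' (idx 0), next='b' -> output (0, 'b'), add 'b' as idx 1
Step 2: w='' (idx 0), next='a' -> output (0, 'a'), add 'a' as idx 2
Step 3: w='b' (idx 1), next='a' -> output (1, 'a'), add 'ba' as idx 3
Step 4: w='a' (idx 2), next='a' -> output (2, 'a'), add 'aa' as idx 4
Step 5: w='aa' (idx 4), end of input -> output (4, '')


Encoded: [(0, 'b'), (0, 'a'), (1, 'a'), (2, 'a'), (4, '')]


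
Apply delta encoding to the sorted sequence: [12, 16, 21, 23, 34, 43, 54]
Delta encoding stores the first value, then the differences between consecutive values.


First value: 12
Deltas:
  16 - 12 = 4
  21 - 16 = 5
  23 - 21 = 2
  34 - 23 = 11
  43 - 34 = 9
  54 - 43 = 11


Delta encoded: [12, 4, 5, 2, 11, 9, 11]


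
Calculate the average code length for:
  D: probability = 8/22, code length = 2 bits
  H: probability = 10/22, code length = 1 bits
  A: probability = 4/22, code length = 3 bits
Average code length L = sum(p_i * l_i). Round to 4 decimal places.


Weighted contributions p_i * l_i:
  D: (8/22) * 2 = 16/22
  H: (10/22) * 1 = 10/22
  A: (4/22) * 3 = 12/22
Sum = (16 + 10 + 12)/22 = 38/22

L = 38/22 = 1.7273 bits/symbol


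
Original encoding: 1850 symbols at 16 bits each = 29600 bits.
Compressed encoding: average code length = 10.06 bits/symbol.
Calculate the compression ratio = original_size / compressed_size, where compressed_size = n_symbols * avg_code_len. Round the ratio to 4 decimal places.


original_size = n_symbols * orig_bits = 1850 * 16 = 29600 bits
compressed_size = n_symbols * avg_code_len = 1850 * 10.06 = 18611.0 bits
ratio = original_size / compressed_size = 29600 / 18611.0 = 1.5905

Compression ratio = 1.5905


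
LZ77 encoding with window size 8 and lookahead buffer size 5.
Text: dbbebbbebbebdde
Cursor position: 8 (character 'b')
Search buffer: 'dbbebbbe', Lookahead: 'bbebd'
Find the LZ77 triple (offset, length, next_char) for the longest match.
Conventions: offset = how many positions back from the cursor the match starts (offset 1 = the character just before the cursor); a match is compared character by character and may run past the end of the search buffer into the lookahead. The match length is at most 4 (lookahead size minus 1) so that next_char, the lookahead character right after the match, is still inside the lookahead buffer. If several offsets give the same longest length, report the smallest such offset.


Try each offset into the search buffer:
  offset=1 (pos 7, char 'e'): match length 0
  offset=2 (pos 6, char 'b'): match length 1
  offset=3 (pos 5, char 'b'): match length 4
  offset=4 (pos 4, char 'b'): match length 2
  offset=5 (pos 3, char 'e'): match length 0
  offset=6 (pos 2, char 'b'): match length 1
  offset=7 (pos 1, char 'b'): match length 4
  offset=8 (pos 0, char 'd'): match length 0
Longest match has length 4, found at offsets 3, 7; take the smallest, offset 3.
next_char = character at position 8 + 4 = 12 -> 'd'

Best match: offset=3, length=4 (matching 'bbeb' starting at position 5)
LZ77 triple: (3, 4, 'd')


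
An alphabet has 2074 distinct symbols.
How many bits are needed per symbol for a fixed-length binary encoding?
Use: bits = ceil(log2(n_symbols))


log2(2074) = 11.0182
Bracket: 2^11 = 2048 < 2074 <= 2^12 = 4096
So ceil(log2(2074)) = 12

bits = ceil(log2(2074)) = ceil(11.0182) = 12 bits


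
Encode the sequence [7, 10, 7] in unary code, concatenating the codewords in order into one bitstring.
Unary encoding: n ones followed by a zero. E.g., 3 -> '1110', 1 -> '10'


Encode each number as n ones followed by a terminating 0:
  7 -> 11111110 (8 bits)
  10 -> 11111111110 (11 bits)
  7 -> 11111110 (8 bits)
Total length = 8 + 11 + 8 = 27 bits.

Unary([7, 10, 7]) = 111111101111111111011111110 (27 bits)


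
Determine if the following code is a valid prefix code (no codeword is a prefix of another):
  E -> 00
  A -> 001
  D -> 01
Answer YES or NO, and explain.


Checking each pair (does one codeword prefix another?):
  E='00' vs A='001': prefix -- VIOLATION

NO -- this is NOT a valid prefix code. E (00) is a prefix of A (001).


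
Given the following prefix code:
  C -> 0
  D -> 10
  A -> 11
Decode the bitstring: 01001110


Decoding step by step:
Bits 0 -> C
Bits 10 -> D
Bits 0 -> C
Bits 11 -> A
Bits 10 -> D


Decoded message: CDCAD


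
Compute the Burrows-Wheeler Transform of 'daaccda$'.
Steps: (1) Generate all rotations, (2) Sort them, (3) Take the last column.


Rotations (sorted):
  0: $daaccda -> last char: a
  1: a$daaccd -> last char: d
  2: aaccda$d -> last char: d
  3: accda$da -> last char: a
  4: ccda$daa -> last char: a
  5: cda$daac -> last char: c
  6: da$daacc -> last char: c
  7: daaccda$ -> last char: $


BWT = addaacc$


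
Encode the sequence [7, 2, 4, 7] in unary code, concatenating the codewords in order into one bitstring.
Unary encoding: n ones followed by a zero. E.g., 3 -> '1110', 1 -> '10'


Encode each number as n ones followed by a terminating 0:
  7 -> 11111110 (8 bits)
  2 -> 110 (3 bits)
  4 -> 11110 (5 bits)
  7 -> 11111110 (8 bits)
Total length = 8 + 3 + 5 + 8 = 24 bits.

Unary([7, 2, 4, 7]) = 111111101101111011111110 (24 bits)


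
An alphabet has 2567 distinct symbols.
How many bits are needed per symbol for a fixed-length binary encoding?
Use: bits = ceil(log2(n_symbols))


log2(2567) = 11.3259
Bracket: 2^11 = 2048 < 2567 <= 2^12 = 4096
So ceil(log2(2567)) = 12

bits = ceil(log2(2567)) = ceil(11.3259) = 12 bits


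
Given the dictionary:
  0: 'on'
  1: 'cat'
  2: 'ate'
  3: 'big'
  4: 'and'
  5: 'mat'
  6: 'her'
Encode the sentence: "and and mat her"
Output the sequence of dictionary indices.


Look up each word in the dictionary:
  'and' -> 4
  'and' -> 4
  'mat' -> 5
  'her' -> 6

Encoded: [4, 4, 5, 6]


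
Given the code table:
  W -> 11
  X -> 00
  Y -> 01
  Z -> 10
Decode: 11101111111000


Decoding:
11 -> W
10 -> Z
11 -> W
11 -> W
11 -> W
10 -> Z
00 -> X


Result: WZWWWZX


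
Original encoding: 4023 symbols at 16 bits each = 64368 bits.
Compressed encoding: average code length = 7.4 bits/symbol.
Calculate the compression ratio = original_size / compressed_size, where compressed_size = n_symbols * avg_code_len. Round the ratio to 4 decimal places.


original_size = n_symbols * orig_bits = 4023 * 16 = 64368 bits
compressed_size = n_symbols * avg_code_len = 4023 * 7.4 = 29770.2 bits
ratio = original_size / compressed_size = 64368 / 29770.2 = 2.1622

Compression ratio = 2.1622


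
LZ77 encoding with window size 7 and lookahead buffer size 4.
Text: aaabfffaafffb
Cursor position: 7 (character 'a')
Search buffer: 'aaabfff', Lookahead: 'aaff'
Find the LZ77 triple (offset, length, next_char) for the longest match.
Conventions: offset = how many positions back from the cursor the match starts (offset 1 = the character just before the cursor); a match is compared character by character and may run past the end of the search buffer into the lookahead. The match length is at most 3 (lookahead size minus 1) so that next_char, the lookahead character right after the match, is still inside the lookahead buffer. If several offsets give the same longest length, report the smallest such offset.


Try each offset into the search buffer:
  offset=1 (pos 6, char 'f'): match length 0
  offset=2 (pos 5, char 'f'): match length 0
  offset=3 (pos 4, char 'f'): match length 0
  offset=4 (pos 3, char 'b'): match length 0
  offset=5 (pos 2, char 'a'): match length 1
  offset=6 (pos 1, char 'a'): match length 2
  offset=7 (pos 0, char 'a'): match length 2
Longest match has length 2, found at offsets 6, 7; take the smallest, offset 6.
next_char = character at position 7 + 2 = 9 -> 'f'

Best match: offset=6, length=2 (matching 'aa' starting at position 1)
LZ77 triple: (6, 2, 'f')


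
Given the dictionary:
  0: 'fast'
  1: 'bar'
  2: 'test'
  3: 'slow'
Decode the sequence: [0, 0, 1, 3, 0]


Look up each index in the dictionary:
  0 -> 'fast'
  0 -> 'fast'
  1 -> 'bar'
  3 -> 'slow'
  0 -> 'fast'

Decoded: "fast fast bar slow fast"


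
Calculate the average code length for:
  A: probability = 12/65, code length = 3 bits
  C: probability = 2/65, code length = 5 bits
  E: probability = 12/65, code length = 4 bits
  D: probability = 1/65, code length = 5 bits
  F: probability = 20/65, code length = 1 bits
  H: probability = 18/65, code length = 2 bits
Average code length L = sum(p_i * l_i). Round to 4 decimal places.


Weighted contributions p_i * l_i:
  A: (12/65) * 3 = 36/65
  C: (2/65) * 5 = 10/65
  E: (12/65) * 4 = 48/65
  D: (1/65) * 5 = 5/65
  F: (20/65) * 1 = 20/65
  H: (18/65) * 2 = 36/65
Sum = (36 + 10 + 48 + 5 + 20 + 36)/65 = 155/65

L = 155/65 = 2.3846 bits/symbol


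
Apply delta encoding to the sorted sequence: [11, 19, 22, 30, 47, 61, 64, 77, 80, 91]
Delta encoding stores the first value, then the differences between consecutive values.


First value: 11
Deltas:
  19 - 11 = 8
  22 - 19 = 3
  30 - 22 = 8
  47 - 30 = 17
  61 - 47 = 14
  64 - 61 = 3
  77 - 64 = 13
  80 - 77 = 3
  91 - 80 = 11


Delta encoded: [11, 8, 3, 8, 17, 14, 3, 13, 3, 11]


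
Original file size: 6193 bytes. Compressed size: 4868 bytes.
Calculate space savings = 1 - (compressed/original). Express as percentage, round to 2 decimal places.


ratio = compressed/original = 4868/6193 = 0.786049
savings = 1 - ratio = 1 - 0.786049 = 0.213951
as a percentage: 0.213951 * 100 = 21.4%

Space savings = 1 - 4868/6193 = 21.4%


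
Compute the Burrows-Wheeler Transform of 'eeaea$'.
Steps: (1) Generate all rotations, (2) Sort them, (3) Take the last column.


Rotations (sorted):
  0: $eeaea -> last char: a
  1: a$eeae -> last char: e
  2: aea$ee -> last char: e
  3: ea$eea -> last char: a
  4: eaea$e -> last char: e
  5: eeaea$ -> last char: $


BWT = aeeae$


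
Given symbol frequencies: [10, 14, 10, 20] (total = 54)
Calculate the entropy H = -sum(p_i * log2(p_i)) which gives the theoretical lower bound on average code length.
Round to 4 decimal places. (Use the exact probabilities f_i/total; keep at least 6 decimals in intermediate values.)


Per-symbol terms -p_i * log2(p_i) with p_i = f_i/54:
  p = 10/54 = 0.185185: log2(p) = -2.432959, -p*log2(p) = 0.450548
  p = 14/54 = 0.259259: log2(p) = -1.947533, -p*log2(p) = 0.504916
  p = 10/54 = 0.185185: log2(p) = -2.432959, -p*log2(p) = 0.450548
  p = 20/54 = 0.370370: log2(p) = -1.432959, -p*log2(p) = 0.530726
H = 0.450548 + 0.504916 + 0.450548 + 0.530726 = 1.936738

H = 1.9367 bits/symbol


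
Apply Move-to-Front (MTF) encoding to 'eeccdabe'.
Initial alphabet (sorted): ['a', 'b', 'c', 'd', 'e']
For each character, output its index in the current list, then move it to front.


MTF encoding:
'e': index 4 in ['a', 'b', 'c', 'd', 'e'] -> ['e', 'a', 'b', 'c', 'd']
'e': index 0 in ['e', 'a', 'b', 'c', 'd'] -> ['e', 'a', 'b', 'c', 'd']
'c': index 3 in ['e', 'a', 'b', 'c', 'd'] -> ['c', 'e', 'a', 'b', 'd']
'c': index 0 in ['c', 'e', 'a', 'b', 'd'] -> ['c', 'e', 'a', 'b', 'd']
'd': index 4 in ['c', 'e', 'a', 'b', 'd'] -> ['d', 'c', 'e', 'a', 'b']
'a': index 3 in ['d', 'c', 'e', 'a', 'b'] -> ['a', 'd', 'c', 'e', 'b']
'b': index 4 in ['a', 'd', 'c', 'e', 'b'] -> ['b', 'a', 'd', 'c', 'e']
'e': index 4 in ['b', 'a', 'd', 'c', 'e'] -> ['e', 'b', 'a', 'd', 'c']


Output: [4, 0, 3, 0, 4, 3, 4, 4]


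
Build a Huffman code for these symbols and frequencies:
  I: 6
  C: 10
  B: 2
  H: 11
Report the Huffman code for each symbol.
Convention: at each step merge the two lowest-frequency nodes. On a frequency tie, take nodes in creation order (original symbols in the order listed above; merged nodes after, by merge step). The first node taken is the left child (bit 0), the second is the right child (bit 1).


Huffman tree construction:
Step 1: Merge B(2) + I(6) = 8
Step 2: Merge (B+I)(8) + C(10) = 18
Step 3: Merge H(11) + ((B+I)+C)(18) = 29
Read each symbol's code off the tree from the root (left child = 0, right child = 1).

Codes:
  I: 101 (length 3)
  C: 11 (length 2)
  B: 100 (length 3)
  H: 0 (length 1)
Average code length: 55/29 = 1.8966 bits/symbol


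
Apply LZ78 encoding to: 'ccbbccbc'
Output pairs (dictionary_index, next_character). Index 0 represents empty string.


LZ78 encoding steps:
Dictionary: {0: ''}
Step 1: w='' (idx 0), next='c' -> output (0, 'c'), add 'c' as idx 1
Step 2: w='c' (idx 1), next='b' -> output (1, 'b'), add 'cb' as idx 2
Step 3: w='' (idx 0), next='b' -> output (0, 'b'), add 'b' as idx 3
Step 4: w='c' (idx 1), next='c' -> output (1, 'c'), add 'cc' as idx 4
Step 5: w='b' (idx 3), next='c' -> output (3, 'c'), add 'bc' as idx 5


Encoded: [(0, 'c'), (1, 'b'), (0, 'b'), (1, 'c'), (3, 'c')]


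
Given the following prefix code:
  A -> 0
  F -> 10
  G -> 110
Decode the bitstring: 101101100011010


Decoding step by step:
Bits 10 -> F
Bits 110 -> G
Bits 110 -> G
Bits 0 -> A
Bits 0 -> A
Bits 110 -> G
Bits 10 -> F


Decoded message: FGGAAGF


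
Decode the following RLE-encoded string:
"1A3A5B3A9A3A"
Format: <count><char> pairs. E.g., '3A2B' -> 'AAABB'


Expanding each <count><char> pair:
  1A -> 'A'
  3A -> 'AAA'
  5B -> 'BBBBB'
  3A -> 'AAA'
  9A -> 'AAAAAAAAA'
  3A -> 'AAA'

Decoded = AAAABBBBBAAAAAAAAAAAAAAA


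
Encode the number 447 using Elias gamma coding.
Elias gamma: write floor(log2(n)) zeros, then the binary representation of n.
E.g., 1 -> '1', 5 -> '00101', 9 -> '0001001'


num_bits = floor(log2(447)) + 1 = 9
leading_zeros = num_bits - 1 = 8
binary(447) = 110111111

Elias gamma(447) = '00000000' + '110111111' = 00000000110111111 (17 bits)


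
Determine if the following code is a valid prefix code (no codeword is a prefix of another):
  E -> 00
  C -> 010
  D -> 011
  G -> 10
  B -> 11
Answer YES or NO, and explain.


Checking each pair (does one codeword prefix another?):
  E='00' vs C='010': no prefix
  E='00' vs D='011': no prefix
  E='00' vs G='10': no prefix
  E='00' vs B='11': no prefix
  C='010' vs E='00': no prefix
  C='010' vs D='011': no prefix
  C='010' vs G='10': no prefix
  C='010' vs B='11': no prefix
  D='011' vs E='00': no prefix
  D='011' vs C='010': no prefix
  D='011' vs G='10': no prefix
  D='011' vs B='11': no prefix
  G='10' vs E='00': no prefix
  G='10' vs C='010': no prefix
  G='10' vs D='011': no prefix
  G='10' vs B='11': no prefix
  B='11' vs E='00': no prefix
  B='11' vs C='010': no prefix
  B='11' vs D='011': no prefix
  B='11' vs G='10': no prefix
No violation found over all pairs.

YES -- this is a valid prefix code. No codeword is a prefix of any other codeword.


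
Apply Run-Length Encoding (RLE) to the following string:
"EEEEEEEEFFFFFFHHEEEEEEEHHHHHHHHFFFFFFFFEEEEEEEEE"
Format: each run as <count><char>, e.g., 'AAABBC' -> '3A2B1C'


Scanning runs left to right:
  i=0: run of 'E' x 8 -> '8E'
  i=8: run of 'F' x 6 -> '6F'
  i=14: run of 'H' x 2 -> '2H'
  i=16: run of 'E' x 7 -> '7E'
  i=23: run of 'H' x 8 -> '8H'
  i=31: run of 'F' x 8 -> '8F'
  i=39: run of 'E' x 9 -> '9E'

RLE = 8E6F2H7E8H8F9E


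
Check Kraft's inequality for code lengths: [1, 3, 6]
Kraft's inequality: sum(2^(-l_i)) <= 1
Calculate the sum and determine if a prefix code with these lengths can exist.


Sum = 2^(-1) + 2^(-3) + 2^(-6)
    = 0.5 + 0.125 + 0.015625
    = 41/64 = 0.640625
Since 0.640625 <= 1, Kraft's inequality IS satisfied.
A prefix code with these lengths CAN exist.

Kraft sum = 0.640625. Satisfied.


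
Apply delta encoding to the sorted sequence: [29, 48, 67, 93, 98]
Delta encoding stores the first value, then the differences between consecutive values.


First value: 29
Deltas:
  48 - 29 = 19
  67 - 48 = 19
  93 - 67 = 26
  98 - 93 = 5


Delta encoded: [29, 19, 19, 26, 5]


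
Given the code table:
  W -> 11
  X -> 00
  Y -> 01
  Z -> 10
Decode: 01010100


Decoding:
01 -> Y
01 -> Y
01 -> Y
00 -> X


Result: YYYX


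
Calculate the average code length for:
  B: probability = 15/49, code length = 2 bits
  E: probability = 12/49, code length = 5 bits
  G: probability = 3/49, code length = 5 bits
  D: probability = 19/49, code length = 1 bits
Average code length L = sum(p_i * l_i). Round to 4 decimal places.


Weighted contributions p_i * l_i:
  B: (15/49) * 2 = 30/49
  E: (12/49) * 5 = 60/49
  G: (3/49) * 5 = 15/49
  D: (19/49) * 1 = 19/49
Sum = (30 + 60 + 15 + 19)/49 = 124/49

L = 124/49 = 2.5306 bits/symbol


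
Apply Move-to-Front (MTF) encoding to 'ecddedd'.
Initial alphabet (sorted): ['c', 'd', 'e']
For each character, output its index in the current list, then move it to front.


MTF encoding:
'e': index 2 in ['c', 'd', 'e'] -> ['e', 'c', 'd']
'c': index 1 in ['e', 'c', 'd'] -> ['c', 'e', 'd']
'd': index 2 in ['c', 'e', 'd'] -> ['d', 'c', 'e']
'd': index 0 in ['d', 'c', 'e'] -> ['d', 'c', 'e']
'e': index 2 in ['d', 'c', 'e'] -> ['e', 'd', 'c']
'd': index 1 in ['e', 'd', 'c'] -> ['d', 'e', 'c']
'd': index 0 in ['d', 'e', 'c'] -> ['d', 'e', 'c']


Output: [2, 1, 2, 0, 2, 1, 0]


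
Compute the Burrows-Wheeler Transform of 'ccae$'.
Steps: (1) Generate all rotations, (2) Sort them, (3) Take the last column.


Rotations (sorted):
  0: $ccae -> last char: e
  1: ae$cc -> last char: c
  2: cae$c -> last char: c
  3: ccae$ -> last char: $
  4: e$cca -> last char: a


BWT = ecc$a


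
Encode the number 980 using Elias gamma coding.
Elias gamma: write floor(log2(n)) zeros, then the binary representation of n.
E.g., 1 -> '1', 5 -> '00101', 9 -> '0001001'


num_bits = floor(log2(980)) + 1 = 10
leading_zeros = num_bits - 1 = 9
binary(980) = 1111010100

Elias gamma(980) = '000000000' + '1111010100' = 0000000001111010100 (19 bits)


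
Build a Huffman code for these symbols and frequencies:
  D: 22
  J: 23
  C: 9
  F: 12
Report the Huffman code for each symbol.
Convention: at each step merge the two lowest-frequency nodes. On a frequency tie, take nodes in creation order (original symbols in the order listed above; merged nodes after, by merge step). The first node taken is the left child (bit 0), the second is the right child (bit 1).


Huffman tree construction:
Step 1: Merge C(9) + F(12) = 21
Step 2: Merge (C+F)(21) + D(22) = 43
Step 3: Merge J(23) + ((C+F)+D)(43) = 66
Read each symbol's code off the tree from the root (left child = 0, right child = 1).

Codes:
  D: 11 (length 2)
  J: 0 (length 1)
  C: 100 (length 3)
  F: 101 (length 3)
Average code length: 130/66 = 1.9697 bits/symbol


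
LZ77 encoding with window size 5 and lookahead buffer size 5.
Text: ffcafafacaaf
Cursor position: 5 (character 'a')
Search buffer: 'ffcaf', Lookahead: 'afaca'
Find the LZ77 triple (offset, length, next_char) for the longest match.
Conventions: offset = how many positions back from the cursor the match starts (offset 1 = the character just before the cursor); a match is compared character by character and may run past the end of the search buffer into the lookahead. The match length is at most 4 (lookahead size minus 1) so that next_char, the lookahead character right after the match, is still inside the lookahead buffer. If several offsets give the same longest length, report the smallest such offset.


Try each offset into the search buffer:
  offset=1 (pos 4, char 'f'): match length 0
  offset=2 (pos 3, char 'a'): match length 3
  offset=3 (pos 2, char 'c'): match length 0
  offset=4 (pos 1, char 'f'): match length 0
  offset=5 (pos 0, char 'f'): match length 0
Longest match has length 3 at offset 2.
next_char = character at position 5 + 3 = 8 -> 'c'

Best match: offset=2, length=3 (matching 'afa' starting at position 3)
LZ77 triple: (2, 3, 'c')


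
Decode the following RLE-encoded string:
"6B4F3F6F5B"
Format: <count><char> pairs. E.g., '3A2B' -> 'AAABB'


Expanding each <count><char> pair:
  6B -> 'BBBBBB'
  4F -> 'FFFF'
  3F -> 'FFF'
  6F -> 'FFFFFF'
  5B -> 'BBBBB'

Decoded = BBBBBBFFFFFFFFFFFFFBBBBB


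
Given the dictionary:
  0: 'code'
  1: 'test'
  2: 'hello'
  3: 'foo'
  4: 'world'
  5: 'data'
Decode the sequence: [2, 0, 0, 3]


Look up each index in the dictionary:
  2 -> 'hello'
  0 -> 'code'
  0 -> 'code'
  3 -> 'foo'

Decoded: "hello code code foo"
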